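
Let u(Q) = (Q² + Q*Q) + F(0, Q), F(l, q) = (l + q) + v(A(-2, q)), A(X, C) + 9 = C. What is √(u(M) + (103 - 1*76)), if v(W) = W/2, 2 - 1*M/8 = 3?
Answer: √554/2 ≈ 11.769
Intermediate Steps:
A(X, C) = -9 + C
M = -8 (M = 16 - 8*3 = 16 - 24 = -8)
v(W) = W/2 (v(W) = W*(½) = W/2)
F(l, q) = -9/2 + l + 3*q/2 (F(l, q) = (l + q) + (-9 + q)/2 = (l + q) + (-9/2 + q/2) = -9/2 + l + 3*q/2)
u(Q) = -9/2 + 2*Q² + 3*Q/2 (u(Q) = (Q² + Q*Q) + (-9/2 + 0 + 3*Q/2) = (Q² + Q²) + (-9/2 + 3*Q/2) = 2*Q² + (-9/2 + 3*Q/2) = -9/2 + 2*Q² + 3*Q/2)
√(u(M) + (103 - 1*76)) = √((-9/2 + 2*(-8)² + (3/2)*(-8)) + (103 - 1*76)) = √((-9/2 + 2*64 - 12) + (103 - 76)) = √((-9/2 + 128 - 12) + 27) = √(223/2 + 27) = √(277/2) = √554/2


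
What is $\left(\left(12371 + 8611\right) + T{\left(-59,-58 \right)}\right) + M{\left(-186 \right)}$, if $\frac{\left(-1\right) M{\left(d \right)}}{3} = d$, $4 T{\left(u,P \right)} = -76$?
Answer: $21521$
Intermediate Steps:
$T{\left(u,P \right)} = -19$ ($T{\left(u,P \right)} = \frac{1}{4} \left(-76\right) = -19$)
$M{\left(d \right)} = - 3 d$
$\left(\left(12371 + 8611\right) + T{\left(-59,-58 \right)}\right) + M{\left(-186 \right)} = \left(\left(12371 + 8611\right) - 19\right) - -558 = \left(20982 - 19\right) + 558 = 20963 + 558 = 21521$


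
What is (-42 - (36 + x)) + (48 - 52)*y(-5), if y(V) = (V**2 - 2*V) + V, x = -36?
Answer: -162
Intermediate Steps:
y(V) = V**2 - V
(-42 - (36 + x)) + (48 - 52)*y(-5) = (-42 - (36 - 36)) + (48 - 52)*(-5*(-1 - 5)) = (-42 - 1*0) - (-20)*(-6) = (-42 + 0) - 4*30 = -42 - 120 = -162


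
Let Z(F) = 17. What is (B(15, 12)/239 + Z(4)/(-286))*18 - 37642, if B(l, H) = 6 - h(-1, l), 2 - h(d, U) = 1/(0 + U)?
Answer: -6432583667/170885 ≈ -37643.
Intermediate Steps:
h(d, U) = 2 - 1/U (h(d, U) = 2 - 1/(0 + U) = 2 - 1/U)
B(l, H) = 4 + 1/l (B(l, H) = 6 - (2 - 1/l) = 6 + (-2 + 1/l) = 4 + 1/l)
(B(15, 12)/239 + Z(4)/(-286))*18 - 37642 = ((4 + 1/15)/239 + 17/(-286))*18 - 37642 = ((4 + 1/15)*(1/239) + 17*(-1/286))*18 - 37642 = ((61/15)*(1/239) - 17/286)*18 - 37642 = (61/3585 - 17/286)*18 - 37642 = -43499/1025310*18 - 37642 = -130497/170885 - 37642 = -6432583667/170885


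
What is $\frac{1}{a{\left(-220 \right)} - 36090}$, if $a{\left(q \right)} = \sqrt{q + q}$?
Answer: $- \frac{3609}{130248854} - \frac{i \sqrt{110}}{651244270} \approx -2.7709 \cdot 10^{-5} - 1.6105 \cdot 10^{-8} i$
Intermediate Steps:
$a{\left(q \right)} = \sqrt{2} \sqrt{q}$ ($a{\left(q \right)} = \sqrt{2 q} = \sqrt{2} \sqrt{q}$)
$\frac{1}{a{\left(-220 \right)} - 36090} = \frac{1}{\sqrt{2} \sqrt{-220} - 36090} = \frac{1}{\sqrt{2} \cdot 2 i \sqrt{55} - 36090} = \frac{1}{2 i \sqrt{110} - 36090} = \frac{1}{-36090 + 2 i \sqrt{110}}$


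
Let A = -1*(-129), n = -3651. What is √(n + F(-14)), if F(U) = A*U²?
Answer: √21633 ≈ 147.08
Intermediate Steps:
A = 129
F(U) = 129*U²
√(n + F(-14)) = √(-3651 + 129*(-14)²) = √(-3651 + 129*196) = √(-3651 + 25284) = √21633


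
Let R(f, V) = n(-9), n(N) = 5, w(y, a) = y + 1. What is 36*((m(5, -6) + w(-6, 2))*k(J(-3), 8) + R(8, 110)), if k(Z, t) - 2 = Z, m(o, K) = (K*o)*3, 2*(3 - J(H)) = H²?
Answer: -1530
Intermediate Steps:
w(y, a) = 1 + y
J(H) = 3 - H²/2
m(o, K) = 3*K*o
R(f, V) = 5
k(Z, t) = 2 + Z
36*((m(5, -6) + w(-6, 2))*k(J(-3), 8) + R(8, 110)) = 36*((3*(-6)*5 + (1 - 6))*(2 + (3 - ½*(-3)²)) + 5) = 36*((-90 - 5)*(2 + (3 - ½*9)) + 5) = 36*(-95*(2 + (3 - 9/2)) + 5) = 36*(-95*(2 - 3/2) + 5) = 36*(-95*½ + 5) = 36*(-95/2 + 5) = 36*(-85/2) = -1530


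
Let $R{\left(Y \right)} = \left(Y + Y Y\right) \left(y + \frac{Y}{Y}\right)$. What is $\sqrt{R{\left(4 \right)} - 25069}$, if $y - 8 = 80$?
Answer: $i \sqrt{23289} \approx 152.61 i$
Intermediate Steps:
$y = 88$ ($y = 8 + 80 = 88$)
$R{\left(Y \right)} = 89 Y + 89 Y^{2}$ ($R{\left(Y \right)} = \left(Y + Y Y\right) \left(88 + \frac{Y}{Y}\right) = \left(Y + Y^{2}\right) \left(88 + 1\right) = \left(Y + Y^{2}\right) 89 = 89 Y + 89 Y^{2}$)
$\sqrt{R{\left(4 \right)} - 25069} = \sqrt{89 \cdot 4 \left(1 + 4\right) - 25069} = \sqrt{89 \cdot 4 \cdot 5 - 25069} = \sqrt{1780 - 25069} = \sqrt{-23289} = i \sqrt{23289}$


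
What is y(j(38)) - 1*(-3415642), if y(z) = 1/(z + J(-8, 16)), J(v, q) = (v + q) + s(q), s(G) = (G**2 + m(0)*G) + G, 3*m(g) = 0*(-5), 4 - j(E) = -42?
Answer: 1113499293/326 ≈ 3.4156e+6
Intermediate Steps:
j(E) = 46 (j(E) = 4 - 1*(-42) = 4 + 42 = 46)
m(g) = 0 (m(g) = (0*(-5))/3 = (1/3)*0 = 0)
s(G) = G + G**2 (s(G) = (G**2 + 0*G) + G = (G**2 + 0) + G = G**2 + G = G + G**2)
J(v, q) = q + v + q*(1 + q) (J(v, q) = (v + q) + q*(1 + q) = (q + v) + q*(1 + q) = q + v + q*(1 + q))
y(z) = 1/(280 + z) (y(z) = 1/(z + (16 - 8 + 16*(1 + 16))) = 1/(z + (16 - 8 + 16*17)) = 1/(z + (16 - 8 + 272)) = 1/(z + 280) = 1/(280 + z))
y(j(38)) - 1*(-3415642) = 1/(280 + 46) - 1*(-3415642) = 1/326 + 3415642 = 1113499293/326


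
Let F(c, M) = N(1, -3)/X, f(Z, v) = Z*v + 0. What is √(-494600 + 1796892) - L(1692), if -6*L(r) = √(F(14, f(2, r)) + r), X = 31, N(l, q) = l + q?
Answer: 2*√325573 + 5*√65038/186 ≈ 1148.0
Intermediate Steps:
f(Z, v) = Z*v
F(c, M) = -2/31 (F(c, M) = (1 - 3)/31 = -2*1/31 = -2/31)
L(r) = -√(-2/31 + r)/6
√(-494600 + 1796892) - L(1692) = √(-494600 + 1796892) - (-1)*√(-62 + 961*1692)/186 = √1302292 - (-1)*√(-62 + 1626012)/186 = 2*√325573 - (-1)*√1625950/186 = 2*√325573 - (-1)*5*√65038/186 = 2*√325573 - (-5)*√65038/186 = 2*√325573 + 5*√65038/186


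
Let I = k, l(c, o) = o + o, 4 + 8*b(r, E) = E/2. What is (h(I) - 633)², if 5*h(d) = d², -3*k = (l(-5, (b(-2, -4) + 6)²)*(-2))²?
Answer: 17654532379424036721/1638400 ≈ 1.0775e+13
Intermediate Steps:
b(r, E) = -½ + E/16 (b(r, E) = -½ + (E/2)/8 = -½ + E/16)
l(c, o) = 2*o
k = -64827/16 (k = -16*((-½ + (1/16)*(-4)) + 6)⁴/3 = -16*((-½ - ¼) + 6)⁴/3 = -16*(-¾ + 6)⁴/3 = -((2*(21/4)²)*(-2))²/3 = -((2*(441/16))*(-2))²/3 = -((441/8)*(-2))²/3 = -(-441/4)²/3 = -⅓*194481/16 = -64827/16 ≈ -4051.7)
I = -64827/16 ≈ -4051.7
h(d) = d²/5
(h(I) - 633)² = ((-64827/16)²/5 - 633)² = ((⅕)*(4202539929/256) - 633)² = (4202539929/1280 - 633)² = (4201729689/1280)² = 17654532379424036721/1638400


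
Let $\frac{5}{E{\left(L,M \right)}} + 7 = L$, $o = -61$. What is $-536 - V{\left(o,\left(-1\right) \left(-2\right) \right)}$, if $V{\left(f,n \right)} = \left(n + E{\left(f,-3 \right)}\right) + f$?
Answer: $- \frac{32431}{68} \approx -476.93$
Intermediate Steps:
$E{\left(L,M \right)} = \frac{5}{-7 + L}$
$V{\left(f,n \right)} = f + n + \frac{5}{-7 + f}$ ($V{\left(f,n \right)} = \left(n + \frac{5}{-7 + f}\right) + f = f + n + \frac{5}{-7 + f}$)
$-536 - V{\left(o,\left(-1\right) \left(-2\right) \right)} = -536 - \frac{5 + \left(-7 - 61\right) \left(-61 - -2\right)}{-7 - 61} = -536 - \frac{5 - 68 \left(-61 + 2\right)}{-68} = -536 - - \frac{5 - -4012}{68} = -536 - - \frac{5 + 4012}{68} = -536 - \left(- \frac{1}{68}\right) 4017 = -536 - - \frac{4017}{68} = -536 + \frac{4017}{68} = - \frac{32431}{68}$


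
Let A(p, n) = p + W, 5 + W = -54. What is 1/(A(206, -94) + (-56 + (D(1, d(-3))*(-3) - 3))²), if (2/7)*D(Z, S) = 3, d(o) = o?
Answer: 4/33349 ≈ 0.00011994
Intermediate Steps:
W = -59 (W = -5 - 54 = -59)
D(Z, S) = 21/2 (D(Z, S) = (7/2)*3 = 21/2)
A(p, n) = -59 + p (A(p, n) = p - 59 = -59 + p)
1/(A(206, -94) + (-56 + (D(1, d(-3))*(-3) - 3))²) = 1/((-59 + 206) + (-56 + ((21/2)*(-3) - 3))²) = 1/(147 + (-56 + (-63/2 - 3))²) = 1/(147 + (-56 - 69/2)²) = 1/(147 + (-181/2)²) = 1/(147 + 32761/4) = 1/(33349/4) = 4/33349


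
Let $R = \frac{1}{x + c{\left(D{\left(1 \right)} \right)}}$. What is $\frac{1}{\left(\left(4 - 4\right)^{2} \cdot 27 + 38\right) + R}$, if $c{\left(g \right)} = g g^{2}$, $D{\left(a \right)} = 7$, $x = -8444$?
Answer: $\frac{8101}{307837} \approx 0.026316$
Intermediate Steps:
$c{\left(g \right)} = g^{3}$
$R = - \frac{1}{8101}$ ($R = \frac{1}{-8444 + 7^{3}} = \frac{1}{-8444 + 343} = \frac{1}{-8101} = - \frac{1}{8101} \approx -0.00012344$)
$\frac{1}{\left(\left(4 - 4\right)^{2} \cdot 27 + 38\right) + R} = \frac{1}{\left(\left(4 - 4\right)^{2} \cdot 27 + 38\right) - \frac{1}{8101}} = \frac{1}{\left(0^{2} \cdot 27 + 38\right) - \frac{1}{8101}} = \frac{1}{\left(0 \cdot 27 + 38\right) - \frac{1}{8101}} = \frac{1}{\left(0 + 38\right) - \frac{1}{8101}} = \frac{1}{38 - \frac{1}{8101}} = \frac{1}{\frac{307837}{8101}} = \frac{8101}{307837}$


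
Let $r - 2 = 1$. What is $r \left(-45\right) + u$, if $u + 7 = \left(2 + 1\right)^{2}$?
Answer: $-133$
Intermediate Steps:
$r = 3$ ($r = 2 + 1 = 3$)
$u = 2$ ($u = -7 + \left(2 + 1\right)^{2} = -7 + 3^{2} = -7 + 9 = 2$)
$r \left(-45\right) + u = 3 \left(-45\right) + 2 = -135 + 2 = -133$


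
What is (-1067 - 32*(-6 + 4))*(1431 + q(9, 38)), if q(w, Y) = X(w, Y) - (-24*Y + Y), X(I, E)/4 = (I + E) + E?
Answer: -2652935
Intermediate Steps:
X(I, E) = 4*I + 8*E (X(I, E) = 4*((I + E) + E) = 4*((E + I) + E) = 4*(I + 2*E) = 4*I + 8*E)
q(w, Y) = 4*w + 31*Y (q(w, Y) = (4*w + 8*Y) - (-24*Y + Y) = (4*w + 8*Y) - (-23)*Y = (4*w + 8*Y) + 23*Y = 4*w + 31*Y)
(-1067 - 32*(-6 + 4))*(1431 + q(9, 38)) = (-1067 - 32*(-6 + 4))*(1431 + (4*9 + 31*38)) = (-1067 - 32*(-2))*(1431 + (36 + 1178)) = (-1067 + 64)*(1431 + 1214) = -1003*2645 = -2652935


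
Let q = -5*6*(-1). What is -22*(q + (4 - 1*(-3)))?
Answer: -814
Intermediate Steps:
q = 30 (q = -30*(-1) = 30)
-22*(q + (4 - 1*(-3))) = -22*(30 + (4 - 1*(-3))) = -22*(30 + (4 + 3)) = -22*(30 + 7) = -22*37 = -814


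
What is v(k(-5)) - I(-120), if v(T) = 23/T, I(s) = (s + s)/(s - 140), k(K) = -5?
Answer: -359/65 ≈ -5.5231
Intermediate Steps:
I(s) = 2*s/(-140 + s) (I(s) = (2*s)/(-140 + s) = 2*s/(-140 + s))
v(k(-5)) - I(-120) = 23/(-5) - 2*(-120)/(-140 - 120) = 23*(-⅕) - 2*(-120)/(-260) = -23/5 - 2*(-120)*(-1)/260 = -23/5 - 1*12/13 = -23/5 - 12/13 = -359/65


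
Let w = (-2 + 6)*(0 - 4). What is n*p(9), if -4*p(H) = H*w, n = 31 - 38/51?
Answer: 18516/17 ≈ 1089.2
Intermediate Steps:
w = -16 (w = 4*(-4) = -16)
n = 1543/51 (n = 31 - 38*1/51 = 31 - 38/51 = 1543/51 ≈ 30.255)
p(H) = 4*H (p(H) = -H*(-16)/4 = -(-4)*H = 4*H)
n*p(9) = 1543*(4*9)/51 = (1543/51)*36 = 18516/17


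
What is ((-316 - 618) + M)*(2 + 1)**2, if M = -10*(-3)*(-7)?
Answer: -10296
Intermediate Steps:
M = -210 (M = 30*(-7) = -210)
((-316 - 618) + M)*(2 + 1)**2 = ((-316 - 618) - 210)*(2 + 1)**2 = (-934 - 210)*3**2 = -1144*9 = -10296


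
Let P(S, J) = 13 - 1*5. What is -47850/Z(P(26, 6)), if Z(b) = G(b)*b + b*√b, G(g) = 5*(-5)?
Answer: 598125/2468 + 23925*√2/1234 ≈ 269.77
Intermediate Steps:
P(S, J) = 8 (P(S, J) = 13 - 5 = 8)
G(g) = -25
Z(b) = b^(3/2) - 25*b (Z(b) = -25*b + b*√b = -25*b + b^(3/2) = b^(3/2) - 25*b)
-47850/Z(P(26, 6)) = -47850/(8^(3/2) - 25*8) = -47850/(16*√2 - 200) = -47850/(-200 + 16*√2)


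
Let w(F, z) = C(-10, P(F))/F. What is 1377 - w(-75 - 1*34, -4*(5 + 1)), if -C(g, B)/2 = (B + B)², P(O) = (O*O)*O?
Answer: -123089915015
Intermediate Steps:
P(O) = O³ (P(O) = O²*O = O³)
C(g, B) = -8*B² (C(g, B) = -2*(B + B)² = -2*4*B² = -8*B²)
w(F, z) = -8*F⁵ (w(F, z) = (-8*F⁶)/F = -8*F⁵)
1377 - w(-75 - 1*34, -4*(5 + 1)) = 1377 - (-8)*(-75 - 1*34)⁵ = 1377 - (-8)*(-75 - 34)⁵ = 1377 - (-8)*(-109)⁵ = 1377 - (-8)*(-15386239549) = 1377 - 1*123089916392 = 1377 - 123089916392 = -123089915015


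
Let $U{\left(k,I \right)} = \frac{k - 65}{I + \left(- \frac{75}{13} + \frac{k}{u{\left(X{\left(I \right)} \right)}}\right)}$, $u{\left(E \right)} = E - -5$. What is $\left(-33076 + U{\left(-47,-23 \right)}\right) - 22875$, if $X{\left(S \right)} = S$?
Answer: $- \frac{342449863}{6121} \approx -55947.0$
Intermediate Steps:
$u{\left(E \right)} = 5 + E$ ($u{\left(E \right)} = E + 5 = 5 + E$)
$U{\left(k,I \right)} = \frac{-65 + k}{- \frac{75}{13} + I + \frac{k}{5 + I}}$ ($U{\left(k,I \right)} = \frac{k - 65}{I + \left(- \frac{75}{13} + \frac{k}{5 + I}\right)} = \frac{-65 + k}{I + \left(\left(-75\right) \frac{1}{13} + \frac{k}{5 + I}\right)} = \frac{-65 + k}{I + \left(- \frac{75}{13} + \frac{k}{5 + I}\right)} = \frac{-65 + k}{- \frac{75}{13} + I + \frac{k}{5 + I}}$)
$\left(-33076 + U{\left(-47,-23 \right)}\right) - 22875 = \left(-33076 + \frac{13 \left(-65 - 47\right) \left(5 - 23\right)}{-375 - -1725 + 13 \left(-47\right) + 13 \left(-23\right) \left(5 - 23\right)}\right) - 22875 = \left(-33076 + 13 \frac{1}{-375 + 1725 - 611 + 13 \left(-23\right) \left(-18\right)} \left(-112\right) \left(-18\right)\right) - 22875 = \left(-33076 + 13 \frac{1}{-375 + 1725 - 611 + 5382} \left(-112\right) \left(-18\right)\right) - 22875 = \left(-33076 + 13 \cdot \frac{1}{6121} \left(-112\right) \left(-18\right)\right) - 22875 = \left(-33076 + \frac{26208}{6121}\right) - 22875 = - \frac{202431988}{6121} - 22875 = - \frac{342449863}{6121}$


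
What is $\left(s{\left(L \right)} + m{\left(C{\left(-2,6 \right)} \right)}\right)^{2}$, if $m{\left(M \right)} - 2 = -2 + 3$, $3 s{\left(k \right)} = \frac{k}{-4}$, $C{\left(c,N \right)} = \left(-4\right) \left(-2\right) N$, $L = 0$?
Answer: $9$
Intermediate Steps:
$C{\left(c,N \right)} = 8 N$
$s{\left(k \right)} = - \frac{k}{12}$ ($s{\left(k \right)} = \frac{k \frac{1}{-4}}{3} = \frac{k \left(- \frac{1}{4}\right)}{3} = \frac{\left(- \frac{1}{4}\right) k}{3} = - \frac{k}{12}$)
$m{\left(M \right)} = 3$ ($m{\left(M \right)} = 2 + \left(-2 + 3\right) = 2 + 1 = 3$)
$\left(s{\left(L \right)} + m{\left(C{\left(-2,6 \right)} \right)}\right)^{2} = \left(\left(- \frac{1}{12}\right) 0 + 3\right)^{2} = \left(0 + 3\right)^{2} = 3^{2} = 9$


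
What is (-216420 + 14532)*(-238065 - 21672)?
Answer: 52437783456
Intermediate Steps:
(-216420 + 14532)*(-238065 - 21672) = -201888*(-259737) = 52437783456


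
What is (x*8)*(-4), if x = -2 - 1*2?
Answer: 128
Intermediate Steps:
x = -4 (x = -2 - 2 = -4)
(x*8)*(-4) = -4*8*(-4) = -32*(-4) = 128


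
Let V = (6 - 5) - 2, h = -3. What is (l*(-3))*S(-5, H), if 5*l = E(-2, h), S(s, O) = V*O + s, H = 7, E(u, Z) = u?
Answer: -72/5 ≈ -14.400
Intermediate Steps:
V = -1 (V = 1 - 2 = -1)
S(s, O) = s - O (S(s, O) = -O + s = s - O)
l = -⅖ (l = (⅕)*(-2) = -⅖ ≈ -0.40000)
(l*(-3))*S(-5, H) = (-⅖*(-3))*(-5 - 1*7) = 6*(-5 - 7)/5 = (6/5)*(-12) = -72/5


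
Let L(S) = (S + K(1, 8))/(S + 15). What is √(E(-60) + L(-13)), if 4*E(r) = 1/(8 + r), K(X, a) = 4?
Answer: I*√12181/52 ≈ 2.1225*I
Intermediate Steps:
L(S) = (4 + S)/(15 + S) (L(S) = (S + 4)/(S + 15) = (4 + S)/(15 + S))
E(r) = 1/(4*(8 + r))
√(E(-60) + L(-13)) = √(1/(4*(8 - 60)) + (4 - 13)/(15 - 13)) = √((¼)/(-52) - 9/2) = √((¼)*(-1/52) + (½)*(-9)) = √(-1/208 - 9/2) = √(-937/208) = I*√12181/52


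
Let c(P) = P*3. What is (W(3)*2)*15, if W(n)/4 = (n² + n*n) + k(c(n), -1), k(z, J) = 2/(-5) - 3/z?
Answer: 2072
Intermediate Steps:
c(P) = 3*P
k(z, J) = -⅖ - 3/z (k(z, J) = 2*(-⅕) - 3/z = -⅖ - 3/z)
W(n) = -8/5 - 4/n + 8*n² (W(n) = 4*((n² + n*n) + (-⅖ - 3*1/(3*n))) = 4*((n² + n²) + (-⅖ - 1/n)) = 4*(2*n² + (-⅖ - 1/n)) = 4*(-⅖ - 1/n + 2*n²) = -8/5 - 4/n + 8*n²)
(W(3)*2)*15 = ((-8/5 - 4/3 + 8*3²)*2)*15 = ((-8/5 - 4*⅓ + 8*9)*2)*15 = ((-8/5 - 4/3 + 72)*2)*15 = ((1036/15)*2)*15 = (2072/15)*15 = 2072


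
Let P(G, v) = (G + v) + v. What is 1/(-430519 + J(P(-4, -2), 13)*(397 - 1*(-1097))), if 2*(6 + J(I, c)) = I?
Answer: -1/445459 ≈ -2.2449e-6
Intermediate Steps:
P(G, v) = G + 2*v
J(I, c) = -6 + I/2
1/(-430519 + J(P(-4, -2), 13)*(397 - 1*(-1097))) = 1/(-430519 + (-6 + (-4 + 2*(-2))/2)*(397 - 1*(-1097))) = 1/(-430519 + (-6 + (-4 - 4)/2)*(397 + 1097)) = 1/(-430519 + (-6 + (1/2)*(-8))*1494) = 1/(-430519 + (-6 - 4)*1494) = 1/(-430519 - 10*1494) = 1/(-430519 - 14940) = 1/(-445459) = -1/445459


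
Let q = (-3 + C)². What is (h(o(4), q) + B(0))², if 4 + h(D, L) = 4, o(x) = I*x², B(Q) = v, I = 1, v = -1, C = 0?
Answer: 1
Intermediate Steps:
q = 9 (q = (-3 + 0)² = (-3)² = 9)
B(Q) = -1
o(x) = x² (o(x) = 1*x² = x²)
h(D, L) = 0 (h(D, L) = -4 + 4 = 0)
(h(o(4), q) + B(0))² = (0 - 1)² = (-1)² = 1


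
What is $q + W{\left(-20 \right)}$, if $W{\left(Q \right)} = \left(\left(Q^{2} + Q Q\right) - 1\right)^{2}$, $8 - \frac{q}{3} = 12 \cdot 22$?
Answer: $637633$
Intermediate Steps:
$q = -768$ ($q = 24 - 3 \cdot 12 \cdot 22 = 24 - 792 = -768$)
$W{\left(Q \right)} = \left(-1 + 2 Q^{2}\right)^{2}$ ($W{\left(Q \right)} = \left(\left(Q^{2} + Q^{2}\right) - 1\right)^{2} = \left(2 Q^{2} - 1\right)^{2} = \left(-1 + 2 Q^{2}\right)^{2}$)
$q + W{\left(-20 \right)} = -768 + \left(-1 + 2 \left(-20\right)^{2}\right)^{2} = -768 + \left(-1 + 2 \cdot 400\right)^{2} = -768 + \left(-1 + 800\right)^{2} = -768 + 799^{2} = -768 + 638401 = 637633$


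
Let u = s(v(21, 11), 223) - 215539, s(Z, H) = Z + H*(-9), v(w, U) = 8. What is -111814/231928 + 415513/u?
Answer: -30173223249/12613288316 ≈ -2.3922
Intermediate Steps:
s(Z, H) = Z - 9*H
u = -217538 (u = (8 - 9*223) - 215539 = (8 - 2007) - 215539 = -1999 - 215539 = -217538)
-111814/231928 + 415513/u = -111814/231928 + 415513/(-217538) = -111814*1/231928 + 415513*(-1/217538) = -55907/115964 - 415513/217538 = -30173223249/12613288316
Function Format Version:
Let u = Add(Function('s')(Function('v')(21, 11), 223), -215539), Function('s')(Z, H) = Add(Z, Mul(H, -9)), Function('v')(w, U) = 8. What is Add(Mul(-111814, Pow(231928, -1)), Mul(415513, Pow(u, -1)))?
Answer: Rational(-30173223249, 12613288316) ≈ -2.3922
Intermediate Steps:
Function('s')(Z, H) = Add(Z, Mul(-9, H))
u = -217538 (u = Add(Add(8, Mul(-9, 223)), -215539) = Add(Add(8, -2007), -215539) = Add(-1999, -215539) = -217538)
Add(Mul(-111814, Pow(231928, -1)), Mul(415513, Pow(u, -1))) = Add(Mul(-111814, Pow(231928, -1)), Mul(415513, Pow(-217538, -1))) = Add(Mul(-111814, Rational(1, 231928)), Mul(415513, Rational(-1, 217538))) = Add(Rational(-55907, 115964), Rational(-415513, 217538)) = Rational(-30173223249, 12613288316)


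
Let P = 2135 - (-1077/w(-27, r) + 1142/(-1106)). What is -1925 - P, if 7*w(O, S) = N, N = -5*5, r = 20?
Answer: -51974708/13825 ≈ -3759.5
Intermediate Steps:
N = -25
w(O, S) = -25/7 (w(O, S) = (1/7)*(-25) = -25/7)
P = 25361583/13825 (P = 2135 - (-1077/(-25/7) + 1142/(-1106)) = 2135 - (-1077*(-7/25) + 1142*(-1/1106)) = 2135 - (7539/25 - 571/553) = 2135 - 1*4154792/13825 = 2135 - 4154792/13825 = 25361583/13825 ≈ 1834.5)
-1925 - P = -1925 - 1*25361583/13825 = -1925 - 25361583/13825 = -51974708/13825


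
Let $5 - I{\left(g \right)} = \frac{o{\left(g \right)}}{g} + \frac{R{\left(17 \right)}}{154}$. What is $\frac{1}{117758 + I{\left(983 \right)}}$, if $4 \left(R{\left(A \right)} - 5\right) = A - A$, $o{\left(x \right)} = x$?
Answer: $\frac{154}{18135343} \approx 8.4917 \cdot 10^{-6}$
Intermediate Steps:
$R{\left(A \right)} = 5$ ($R{\left(A \right)} = 5 + \frac{A - A}{4} = 5 + \frac{1}{4} \cdot 0 = 5 + 0 = 5$)
$I{\left(g \right)} = \frac{611}{154}$ ($I{\left(g \right)} = 5 - \left(\frac{g}{g} + \frac{5}{154}\right) = 5 - \left(1 + 5 \cdot \frac{1}{154}\right) = 5 - \left(1 + \frac{5}{154}\right) = 5 - \frac{159}{154} = \frac{611}{154}$)
$\frac{1}{117758 + I{\left(983 \right)}} = \frac{1}{117758 + \frac{611}{154}} = \frac{1}{\frac{18135343}{154}} = \frac{154}{18135343}$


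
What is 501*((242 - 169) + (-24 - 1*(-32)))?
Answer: 40581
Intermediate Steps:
501*((242 - 169) + (-24 - 1*(-32))) = 501*(73 + (-24 + 32)) = 501*(73 + 8) = 501*81 = 40581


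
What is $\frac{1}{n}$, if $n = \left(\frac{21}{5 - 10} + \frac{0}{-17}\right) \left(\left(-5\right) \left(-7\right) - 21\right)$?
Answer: $- \frac{5}{294} \approx -0.017007$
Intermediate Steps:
$n = - \frac{294}{5}$ ($n = \left(\frac{21}{-5} + 0 \left(- \frac{1}{17}\right)\right) \left(35 - 21\right) = \left(21 \left(- \frac{1}{5}\right) + 0\right) 14 = \left(- \frac{21}{5} + 0\right) 14 = \left(- \frac{21}{5}\right) 14 = - \frac{294}{5} \approx -58.8$)
$\frac{1}{n} = \frac{1}{- \frac{294}{5}} = - \frac{5}{294}$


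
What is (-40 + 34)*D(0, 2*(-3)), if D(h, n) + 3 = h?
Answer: 18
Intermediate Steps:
D(h, n) = -3 + h
(-40 + 34)*D(0, 2*(-3)) = (-40 + 34)*(-3 + 0) = -6*(-3) = 18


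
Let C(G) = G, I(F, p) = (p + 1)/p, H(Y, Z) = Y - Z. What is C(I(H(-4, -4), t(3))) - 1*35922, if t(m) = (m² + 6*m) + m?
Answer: -1077629/30 ≈ -35921.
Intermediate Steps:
t(m) = m² + 7*m
I(F, p) = (1 + p)/p
C(I(H(-4, -4), t(3))) - 1*35922 = (1 + 3*(7 + 3))/((3*(7 + 3))) - 1*35922 = (1 + 3*10)/((3*10)) - 35922 = (1 + 30)/30 - 35922 = (1/30)*31 - 35922 = 31/30 - 35922 = -1077629/30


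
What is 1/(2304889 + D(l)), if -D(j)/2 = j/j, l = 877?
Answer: 1/2304887 ≈ 4.3386e-7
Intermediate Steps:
D(j) = -2 (D(j) = -2*j/j = -2*1 = -2)
1/(2304889 + D(l)) = 1/(2304889 - 2) = 1/2304887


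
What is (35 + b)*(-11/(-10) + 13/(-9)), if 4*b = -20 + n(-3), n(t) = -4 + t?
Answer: -3503/360 ≈ -9.7306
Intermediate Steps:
b = -27/4 (b = (-20 + (-4 - 3))/4 = (-20 - 7)/4 = (1/4)*(-27) = -27/4 ≈ -6.7500)
(35 + b)*(-11/(-10) + 13/(-9)) = (35 - 27/4)*(-11/(-10) + 13/(-9)) = 113*(-11*(-1/10) + 13*(-1/9))/4 = 113*(11/10 - 13/9)/4 = (113/4)*(-31/90) = -3503/360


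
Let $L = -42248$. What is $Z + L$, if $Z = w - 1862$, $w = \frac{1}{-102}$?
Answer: $- \frac{4499221}{102} \approx -44110.0$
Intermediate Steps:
$w = - \frac{1}{102} \approx -0.0098039$
$Z = - \frac{189925}{102}$ ($Z = - \frac{1}{102} - 1862 = - \frac{189925}{102} \approx -1862.0$)
$Z + L = - \frac{189925}{102} - 42248 = - \frac{4499221}{102}$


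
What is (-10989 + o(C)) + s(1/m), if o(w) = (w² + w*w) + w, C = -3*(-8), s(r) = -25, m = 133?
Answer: -9838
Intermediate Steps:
C = 24
o(w) = w + 2*w² (o(w) = (w² + w²) + w = 2*w² + w = w + 2*w²)
(-10989 + o(C)) + s(1/m) = (-10989 + 24*(1 + 2*24)) - 25 = (-10989 + 24*(1 + 48)) - 25 = (-10989 + 24*49) - 25 = (-10989 + 1176) - 25 = -9813 - 25 = -9838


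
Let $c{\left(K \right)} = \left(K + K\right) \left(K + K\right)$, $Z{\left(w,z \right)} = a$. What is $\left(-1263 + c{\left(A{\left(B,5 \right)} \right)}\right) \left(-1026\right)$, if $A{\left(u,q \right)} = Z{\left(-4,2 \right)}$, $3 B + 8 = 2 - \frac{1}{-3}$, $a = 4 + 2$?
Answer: $1148094$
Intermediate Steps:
$a = 6$
$Z{\left(w,z \right)} = 6$
$B = - \frac{17}{9}$ ($B = - \frac{8}{3} + \frac{2 - \frac{1}{-3}}{3} = - \frac{8}{3} + \frac{2 - - \frac{1}{3}}{3} = - \frac{8}{3} + \frac{2 + \frac{1}{3}}{3} = - \frac{8}{3} + \frac{1}{3} \cdot \frac{7}{3} = - \frac{8}{3} + \frac{7}{9} = - \frac{17}{9} \approx -1.8889$)
$A{\left(u,q \right)} = 6$
$c{\left(K \right)} = 4 K^{2}$ ($c{\left(K \right)} = 2 K 2 K = 4 K^{2}$)
$\left(-1263 + c{\left(A{\left(B,5 \right)} \right)}\right) \left(-1026\right) = \left(-1263 + 4 \cdot 6^{2}\right) \left(-1026\right) = \left(-1263 + 4 \cdot 36\right) \left(-1026\right) = \left(-1263 + 144\right) \left(-1026\right) = \left(-1119\right) \left(-1026\right) = 1148094$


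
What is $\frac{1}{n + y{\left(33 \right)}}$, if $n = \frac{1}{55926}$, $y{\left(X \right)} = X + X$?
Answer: $\frac{55926}{3691117} \approx 0.015152$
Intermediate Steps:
$y{\left(X \right)} = 2 X$
$n = \frac{1}{55926} \approx 1.7881 \cdot 10^{-5}$
$\frac{1}{n + y{\left(33 \right)}} = \frac{1}{\frac{1}{55926} + 2 \cdot 33} = \frac{1}{\frac{1}{55926} + 66} = \frac{1}{\frac{3691117}{55926}} = \frac{55926}{3691117}$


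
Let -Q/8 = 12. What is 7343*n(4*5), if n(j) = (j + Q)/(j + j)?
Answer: -139517/10 ≈ -13952.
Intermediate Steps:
Q = -96 (Q = -8*12 = -96)
n(j) = (-96 + j)/(2*j) (n(j) = (j - 96)/(j + j) = (-96 + j)/((2*j)) = (-96 + j)*(1/(2*j)) = (-96 + j)/(2*j))
7343*n(4*5) = 7343*((-96 + 4*5)/(2*((4*5)))) = 7343*((1/2)*(-96 + 20)/20) = 7343*((1/2)*(1/20)*(-76)) = 7343*(-19/10) = -139517/10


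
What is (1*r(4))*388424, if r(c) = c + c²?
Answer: 7768480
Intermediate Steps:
(1*r(4))*388424 = (1*(4*(1 + 4)))*388424 = (1*(4*5))*388424 = (1*20)*388424 = 20*388424 = 7768480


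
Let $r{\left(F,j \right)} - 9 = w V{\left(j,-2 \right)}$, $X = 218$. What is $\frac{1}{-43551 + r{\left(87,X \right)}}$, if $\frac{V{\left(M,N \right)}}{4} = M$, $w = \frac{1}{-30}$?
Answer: $- \frac{15}{653566} \approx -2.2951 \cdot 10^{-5}$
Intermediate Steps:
$w = - \frac{1}{30} \approx -0.033333$
$V{\left(M,N \right)} = 4 M$
$r{\left(F,j \right)} = 9 - \frac{2 j}{15}$ ($r{\left(F,j \right)} = 9 - \frac{4 j}{30} = 9 - \frac{2 j}{15}$)
$\frac{1}{-43551 + r{\left(87,X \right)}} = \frac{1}{-43551 + \left(9 - \frac{436}{15}\right)} = \frac{1}{-43551 - \frac{301}{15}} = \frac{1}{- \frac{653566}{15}} = - \frac{15}{653566}$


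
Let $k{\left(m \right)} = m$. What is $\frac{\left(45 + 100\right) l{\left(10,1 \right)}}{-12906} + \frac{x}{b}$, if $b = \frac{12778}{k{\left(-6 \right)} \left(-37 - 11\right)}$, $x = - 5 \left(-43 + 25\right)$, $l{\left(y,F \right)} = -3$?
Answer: $\frac{56680325}{27485478} \approx 2.0622$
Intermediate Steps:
$x = 90$ ($x = \left(-5\right) \left(-18\right) = 90$)
$b = \frac{6389}{144}$ ($b = \frac{12778}{\left(-6\right) \left(-37 - 11\right)} = \frac{12778}{\left(-6\right) \left(-48\right)} = \frac{12778}{288} = 12778 \cdot \frac{1}{288} = \frac{6389}{144} \approx 44.368$)
$\frac{\left(45 + 100\right) l{\left(10,1 \right)}}{-12906} + \frac{x}{b} = \frac{\left(45 + 100\right) \left(-3\right)}{-12906} + \frac{90}{\frac{6389}{144}} = 145 \left(-3\right) \left(- \frac{1}{12906}\right) + 90 \cdot \frac{144}{6389} = \left(-435\right) \left(- \frac{1}{12906}\right) + \frac{12960}{6389} = \frac{145}{4302} + \frac{12960}{6389} = \frac{56680325}{27485478}$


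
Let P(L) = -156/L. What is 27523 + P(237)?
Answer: 2174265/79 ≈ 27522.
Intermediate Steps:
27523 + P(237) = 27523 - 156/237 = 27523 - 156*1/237 = 27523 - 52/79 = 2174265/79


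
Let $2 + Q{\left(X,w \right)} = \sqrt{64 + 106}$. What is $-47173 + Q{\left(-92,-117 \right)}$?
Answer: $-47175 + \sqrt{170} \approx -47162.0$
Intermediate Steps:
$Q{\left(X,w \right)} = -2 + \sqrt{170}$ ($Q{\left(X,w \right)} = -2 + \sqrt{64 + 106} = -2 + \sqrt{170}$)
$-47173 + Q{\left(-92,-117 \right)} = -47173 - \left(2 - \sqrt{170}\right) = -47175 + \sqrt{170}$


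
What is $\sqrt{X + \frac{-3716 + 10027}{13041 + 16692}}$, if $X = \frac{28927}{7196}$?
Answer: $\frac{\sqrt{48434917378381149}}{106979334} \approx 2.0572$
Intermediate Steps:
$X = \frac{28927}{7196}$ ($X = 28927 \cdot \frac{1}{7196} = \frac{28927}{7196} \approx 4.0199$)
$\sqrt{X + \frac{-3716 + 10027}{13041 + 16692}} = \sqrt{\frac{28927}{7196} + \frac{-3716 + 10027}{13041 + 16692}} = \sqrt{\frac{28927}{7196} + \frac{6311}{29733}} = \sqrt{\frac{905500447}{213958668}} = \frac{\sqrt{48434917378381149}}{106979334}$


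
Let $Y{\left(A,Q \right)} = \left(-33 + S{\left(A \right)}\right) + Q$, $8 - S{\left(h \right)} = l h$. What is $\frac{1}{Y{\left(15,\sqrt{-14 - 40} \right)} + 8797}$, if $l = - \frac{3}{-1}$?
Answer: $\frac{2909}{25386861} - \frac{i \sqrt{6}}{25386861} \approx 0.00011459 - 9.6486 \cdot 10^{-8} i$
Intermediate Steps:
$l = 3$ ($l = \left(-3\right) \left(-1\right) = 3$)
$S{\left(h \right)} = 8 - 3 h$
$Y{\left(A,Q \right)} = -25 + Q - 3 A$ ($Y{\left(A,Q \right)} = \left(-33 - \left(-8 + 3 A\right)\right) + Q = \left(-25 - 3 A\right) + Q = -25 + Q - 3 A$)
$\frac{1}{Y{\left(15,\sqrt{-14 - 40} \right)} + 8797} = \frac{1}{\left(-25 + \sqrt{-14 - 40} - 45\right) + 8797} = \frac{1}{\left(-25 + \sqrt{-54} - 45\right) + 8797} = \frac{1}{\left(-25 + 3 i \sqrt{6} - 45\right) + 8797} = \frac{1}{\left(-70 + 3 i \sqrt{6}\right) + 8797} = \frac{1}{8727 + 3 i \sqrt{6}}$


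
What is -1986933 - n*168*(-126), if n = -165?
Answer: -5479653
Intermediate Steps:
-1986933 - n*168*(-126) = -1986933 - (-165*168)*(-126) = -1986933 - (-27720)*(-126) = -1986933 - 1*3492720 = -1986933 - 3492720 = -5479653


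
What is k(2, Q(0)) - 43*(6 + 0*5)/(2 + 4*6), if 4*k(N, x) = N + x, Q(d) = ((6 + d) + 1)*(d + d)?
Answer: -245/26 ≈ -9.4231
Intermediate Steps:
Q(d) = 2*d*(7 + d) (Q(d) = (7 + d)*(2*d) = 2*d*(7 + d))
k(N, x) = N/4 + x/4 (k(N, x) = (N + x)/4 = N/4 + x/4)
k(2, Q(0)) - 43*(6 + 0*5)/(2 + 4*6) = ((¼)*2 + (2*0*(7 + 0))/4) - 43*(6 + 0*5)/(2 + 4*6) = (½ + (2*0*7)/4) - 43*(6 + 0)/(2 + 24) = (½ + (¼)*0) - 258/26 = (½ + 0) - 258/26 = ½ - 43*3/13 = ½ - 129/13 = -245/26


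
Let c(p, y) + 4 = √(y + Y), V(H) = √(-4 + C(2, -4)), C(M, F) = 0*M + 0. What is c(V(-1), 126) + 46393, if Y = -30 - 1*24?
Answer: 46389 + 6*√2 ≈ 46398.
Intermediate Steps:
Y = -54 (Y = -30 - 24 = -54)
C(M, F) = 0 (C(M, F) = 0 + 0 = 0)
V(H) = 2*I (V(H) = √(-4 + 0) = √(-4) = 2*I)
c(p, y) = -4 + √(-54 + y) (c(p, y) = -4 + √(y - 54) = -4 + √(-54 + y))
c(V(-1), 126) + 46393 = (-4 + √(-54 + 126)) + 46393 = (-4 + √72) + 46393 = (-4 + 6*√2) + 46393 = 46389 + 6*√2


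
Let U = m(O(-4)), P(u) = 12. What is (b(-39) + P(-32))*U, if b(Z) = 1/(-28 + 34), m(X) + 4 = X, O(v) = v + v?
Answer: -146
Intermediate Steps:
O(v) = 2*v
m(X) = -4 + X
b(Z) = 1/6
U = -12 (U = -4 + 2*(-4) = -4 - 8 = -12)
(b(-39) + P(-32))*U = (1/6 + 12)*(-12) = (73/6)*(-12) = -146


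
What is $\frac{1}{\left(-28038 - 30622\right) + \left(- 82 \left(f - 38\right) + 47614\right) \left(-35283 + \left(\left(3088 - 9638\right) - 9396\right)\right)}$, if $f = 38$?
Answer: $- \frac{1}{2439276266} \approx -4.0996 \cdot 10^{-10}$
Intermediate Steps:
$\frac{1}{\left(-28038 - 30622\right) + \left(- 82 \left(f - 38\right) + 47614\right) \left(-35283 + \left(\left(3088 - 9638\right) - 9396\right)\right)} = \frac{1}{\left(-28038 - 30622\right) + \left(- 82 \left(38 - 38\right) + 47614\right) \left(-35283 + \left(\left(3088 - 9638\right) - 9396\right)\right)} = \frac{1}{-58660 + \left(\left(-82\right) 0 + 47614\right) \left(-35283 - 15946\right)} = \frac{1}{-58660 + \left(0 + 47614\right) \left(-35283 - 15946\right)} = \frac{1}{-58660 + 47614 \left(-51229\right)} = \frac{1}{-58660 - 2439217606} = \frac{1}{-2439276266} = - \frac{1}{2439276266}$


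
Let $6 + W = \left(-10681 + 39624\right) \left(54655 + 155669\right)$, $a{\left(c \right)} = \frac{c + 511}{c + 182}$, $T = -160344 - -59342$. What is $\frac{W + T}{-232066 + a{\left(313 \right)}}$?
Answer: $- \frac{1506608364690}{57435923} \approx -26231.0$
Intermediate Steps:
$T = -101002$ ($T = -160344 + 59342 = -101002$)
$a{\left(c \right)} = \frac{511 + c}{182 + c}$
$W = 6087407526$ ($W = -6 + \left(-10681 + 39624\right) \left(54655 + 155669\right) = -6 + 28943 \cdot 210324 = -6 + 6087407532 = 6087407526$)
$\frac{W + T}{-232066 + a{\left(313 \right)}} = \frac{6087407526 - 101002}{-232066 + \frac{511 + 313}{182 + 313}} = \frac{6087306524}{-232066 + \frac{1}{495} \cdot 824} = \frac{6087306524}{-232066 + \frac{824}{495}} = \frac{6087306524}{- \frac{114871846}{495}} = 6087306524 \left(- \frac{495}{114871846}\right) = - \frac{1506608364690}{57435923}$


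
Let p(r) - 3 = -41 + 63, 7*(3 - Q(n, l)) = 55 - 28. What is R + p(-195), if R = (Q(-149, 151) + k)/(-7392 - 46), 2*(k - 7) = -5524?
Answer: 1320941/52066 ≈ 25.371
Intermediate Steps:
k = -2755 (k = 7 + (1/2)*(-5524) = 7 - 2762 = -2755)
Q(n, l) = -6/7 (Q(n, l) = 3 - (55 - 28)/7 = 3 - 1/7*27 = 3 - 27/7 = -6/7)
p(r) = 25 (p(r) = 3 + (-41 + 63) = 3 + 22 = 25)
R = 19291/52066 (R = (-6/7 - 2755)/(-7392 - 46) = -19291/7/(-7438) = -19291/7*(-1/7438) = 19291/52066 ≈ 0.37051)
R + p(-195) = 19291/52066 + 25 = 1320941/52066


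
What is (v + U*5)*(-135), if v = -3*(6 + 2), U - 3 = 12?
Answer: -6885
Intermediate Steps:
U = 15 (U = 3 + 12 = 15)
v = -24 (v = -3*8 = -24)
(v + U*5)*(-135) = (-24 + 15*5)*(-135) = (-24 + 75)*(-135) = 51*(-135) = -6885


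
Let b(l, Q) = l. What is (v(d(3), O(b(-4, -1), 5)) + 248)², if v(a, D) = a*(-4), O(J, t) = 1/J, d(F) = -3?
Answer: 67600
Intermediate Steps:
v(a, D) = -4*a
(v(d(3), O(b(-4, -1), 5)) + 248)² = (-4*(-3) + 248)² = (12 + 248)² = 260² = 67600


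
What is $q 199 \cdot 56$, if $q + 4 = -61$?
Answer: $-724360$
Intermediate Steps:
$q = -65$ ($q = -4 - 61 = -65$)
$q 199 \cdot 56 = \left(-65\right) 199 \cdot 56 = \left(-12935\right) 56 = -724360$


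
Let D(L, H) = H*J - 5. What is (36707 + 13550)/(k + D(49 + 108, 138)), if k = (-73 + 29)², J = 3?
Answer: 50257/2345 ≈ 21.432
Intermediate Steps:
D(L, H) = -5 + 3*H (D(L, H) = H*3 - 5 = 3*H - 5 = -5 + 3*H)
k = 1936 (k = (-44)² = 1936)
(36707 + 13550)/(k + D(49 + 108, 138)) = (36707 + 13550)/(1936 + (-5 + 3*138)) = 50257/(1936 + (-5 + 414)) = 50257/(1936 + 409) = 50257/2345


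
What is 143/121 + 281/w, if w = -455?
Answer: 2824/5005 ≈ 0.56424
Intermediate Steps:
143/121 + 281/w = 143/121 + 281/(-455) = 143*(1/121) + 281*(-1/455) = 13/11 - 281/455 = 2824/5005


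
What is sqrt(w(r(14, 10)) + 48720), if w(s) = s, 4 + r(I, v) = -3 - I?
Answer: 3*sqrt(5411) ≈ 220.68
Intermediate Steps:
r(I, v) = -7 - I (r(I, v) = -4 + (-3 - I) = -7 - I)
sqrt(w(r(14, 10)) + 48720) = sqrt((-7 - 1*14) + 48720) = sqrt((-7 - 14) + 48720) = sqrt(-21 + 48720) = sqrt(48699) = 3*sqrt(5411)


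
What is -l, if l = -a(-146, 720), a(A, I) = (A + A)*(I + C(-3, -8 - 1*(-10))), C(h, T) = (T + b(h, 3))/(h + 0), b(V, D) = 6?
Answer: -628384/3 ≈ -2.0946e+5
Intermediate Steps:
C(h, T) = (6 + T)/h (C(h, T) = (T + 6)/(h + 0) = (6 + T)/h)
a(A, I) = 2*A*(-8/3 + I) (a(A, I) = (A + A)*(I + (6 + (-8 - 1*(-10)))/(-3)) = (2*A)*(I - (6 + (-8 + 10))/3) = (2*A)*(I - (6 + 2)/3) = (2*A)*(I - ⅓*8) = (2*A)*(I - 8/3) = (2*A)*(-8/3 + I) = 2*A*(-8/3 + I))
l = 628384/3 (l = -2*(-146)*(-8 + 3*720)/3 = -2*(-146)*(-8 + 2160)/3 = -2*(-146)*2152/3 = -1*(-628384/3) = 628384/3 ≈ 2.0946e+5)
-l = -1*628384/3 = -628384/3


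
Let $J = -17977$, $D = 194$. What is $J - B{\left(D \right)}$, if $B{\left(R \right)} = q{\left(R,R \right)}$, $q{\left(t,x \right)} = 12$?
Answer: $-17989$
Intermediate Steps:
$B{\left(R \right)} = 12$
$J - B{\left(D \right)} = -17977 - 12 = -17989$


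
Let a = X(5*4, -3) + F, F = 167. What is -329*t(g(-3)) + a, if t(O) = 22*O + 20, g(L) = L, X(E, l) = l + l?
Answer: 15295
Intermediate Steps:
X(E, l) = 2*l
a = 161 (a = 2*(-3) + 167 = -6 + 167 = 161)
t(O) = 20 + 22*O
-329*t(g(-3)) + a = -329*(20 + 22*(-3)) + 161 = -329*(20 - 66) + 161 = -329*(-46) + 161 = 15134 + 161 = 15295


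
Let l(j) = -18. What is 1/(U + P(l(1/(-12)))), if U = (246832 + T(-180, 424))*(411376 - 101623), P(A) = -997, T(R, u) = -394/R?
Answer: 10/764576295139 ≈ 1.3079e-11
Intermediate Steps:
U = 764576305109/10 (U = (246832 - 394/(-180))*(411376 - 101623) = (246832 - 394*(-1/180))*309753 = (246832 + 197/90)*309753 = (22215077/90)*309753 = 764576305109/10 ≈ 7.6458e+10)
1/(U + P(l(1/(-12)))) = 1/(764576305109/10 - 997) = 1/(764576295139/10) = 10/764576295139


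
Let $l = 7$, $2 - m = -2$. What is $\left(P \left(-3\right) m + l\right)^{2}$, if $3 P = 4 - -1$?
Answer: $169$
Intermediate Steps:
$m = 4$ ($m = 2 - -2 = 2 + 2 = 4$)
$P = \frac{5}{3}$ ($P = \frac{4 - -1}{3} = \frac{4 + 1}{3} = \frac{1}{3} \cdot 5 = \frac{5}{3} \approx 1.6667$)
$\left(P \left(-3\right) m + l\right)^{2} = \left(\frac{5}{3} \left(-3\right) 4 + 7\right)^{2} = \left(\left(-5\right) 4 + 7\right)^{2} = \left(-20 + 7\right)^{2} = \left(-13\right)^{2} = 169$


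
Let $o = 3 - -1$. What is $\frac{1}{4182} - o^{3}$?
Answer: $- \frac{267647}{4182} \approx -64.0$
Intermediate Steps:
$o = 4$ ($o = 3 + 1 = 4$)
$\frac{1}{4182} - o^{3} = \frac{1}{4182} - 4^{3} = \frac{1}{4182} - 64 = - \frac{267647}{4182}$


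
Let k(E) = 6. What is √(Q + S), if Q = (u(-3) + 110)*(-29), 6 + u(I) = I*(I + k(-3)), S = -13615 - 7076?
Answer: I*√23446 ≈ 153.12*I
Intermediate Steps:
S = -20691
u(I) = -6 + I*(6 + I) (u(I) = -6 + I*(I + 6) = -6 + I*(6 + I))
Q = -2755 (Q = ((-6 + (-3)² + 6*(-3)) + 110)*(-29) = ((-6 + 9 - 18) + 110)*(-29) = (-15 + 110)*(-29) = 95*(-29) = -2755)
√(Q + S) = √(-2755 - 20691) = √(-23446) = I*√23446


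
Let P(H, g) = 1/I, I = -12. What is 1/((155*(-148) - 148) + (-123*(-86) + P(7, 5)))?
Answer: -12/150121 ≈ -7.9936e-5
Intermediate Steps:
P(H, g) = -1/12 (P(H, g) = 1/(-12) = -1/12)
1/((155*(-148) - 148) + (-123*(-86) + P(7, 5))) = 1/((155*(-148) - 148) + (-123*(-86) - 1/12)) = 1/((-22940 - 148) + (10578 - 1/12)) = 1/(-23088 + 126935/12) = 1/(-150121/12) = -12/150121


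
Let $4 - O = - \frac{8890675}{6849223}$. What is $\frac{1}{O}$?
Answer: $\frac{6849223}{36287567} \approx 0.18875$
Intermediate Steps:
$O = \frac{36287567}{6849223}$ ($O = 4 - - \frac{8890675}{6849223} = 4 + \frac{8890675}{6849223} = \frac{36287567}{6849223} \approx 5.2981$)
$\frac{1}{O} = \frac{1}{\frac{36287567}{6849223}} = \frac{6849223}{36287567}$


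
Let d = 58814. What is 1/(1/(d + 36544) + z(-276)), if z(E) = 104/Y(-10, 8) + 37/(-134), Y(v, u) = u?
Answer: 3194493/40646381 ≈ 0.078592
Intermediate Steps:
z(E) = 1705/134 (z(E) = 104/8 + 37/(-134) = 104*(1/8) + 37*(-1/134) = 13 - 37/134 = 1705/134)
1/(1/(d + 36544) + z(-276)) = 1/(1/(58814 + 36544) + 1705/134) = 1/(1/95358 + 1705/134) = 1/(40646381/3194493) = 3194493/40646381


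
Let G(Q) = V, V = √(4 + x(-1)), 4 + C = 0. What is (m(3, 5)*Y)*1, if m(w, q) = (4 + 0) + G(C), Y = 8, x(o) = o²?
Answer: 32 + 8*√5 ≈ 49.889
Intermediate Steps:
C = -4 (C = -4 + 0 = -4)
V = √5 (V = √(4 + (-1)²) = √(4 + 1) = √5 ≈ 2.2361)
G(Q) = √5
m(w, q) = 4 + √5 (m(w, q) = (4 + 0) + √5 = 4 + √5)
(m(3, 5)*Y)*1 = ((4 + √5)*8)*1 = (32 + 8*√5)*1 = 32 + 8*√5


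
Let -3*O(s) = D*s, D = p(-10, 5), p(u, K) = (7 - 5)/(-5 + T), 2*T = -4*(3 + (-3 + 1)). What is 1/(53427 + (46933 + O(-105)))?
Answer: 1/100350 ≈ 9.9651e-6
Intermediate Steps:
T = -2 (T = (-4*(3 + (-3 + 1)))/2 = (-4*(3 - 2))/2 = (-4*1)/2 = (½)*(-4) = -2)
p(u, K) = -2/7 (p(u, K) = (7 - 5)/(-5 - 2) = 2/(-7) = 2*(-⅐) = -2/7)
D = -2/7 ≈ -0.28571
O(s) = 2*s/21 (O(s) = -(-2)*s/21 = 2*s/21)
1/(53427 + (46933 + O(-105))) = 1/(53427 + (46933 + (2/21)*(-105))) = 1/(53427 + (46933 - 10)) = 1/(53427 + 46923) = 1/100350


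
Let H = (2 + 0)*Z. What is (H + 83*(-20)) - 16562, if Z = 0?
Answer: -18222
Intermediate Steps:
H = 0 (H = (2 + 0)*0 = 2*0 = 0)
(H + 83*(-20)) - 16562 = (0 + 83*(-20)) - 16562 = (0 - 1660) - 16562 = -1660 - 16562 = -18222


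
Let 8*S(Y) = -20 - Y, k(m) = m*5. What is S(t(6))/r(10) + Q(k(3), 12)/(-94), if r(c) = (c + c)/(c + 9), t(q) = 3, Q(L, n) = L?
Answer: -21739/7520 ≈ -2.8908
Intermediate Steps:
k(m) = 5*m
S(Y) = -5/2 - Y/8 (S(Y) = (-20 - Y)/8 = -5/2 - Y/8)
r(c) = 2*c/(9 + c) (r(c) = (2*c)/(9 + c) = 2*c/(9 + c))
S(t(6))/r(10) + Q(k(3), 12)/(-94) = (-5/2 - ⅛*3)/((2*10/(9 + 10))) + (5*3)/(-94) = (-5/2 - 3/8)/((2*10/19)) + 15*(-1/94) = -23/(8*(2*10*(1/19))) - 15/94 = -23/(8*20/19) - 15/94 = -23/8*19/20 - 15/94 = -437/160 - 15/94 = -21739/7520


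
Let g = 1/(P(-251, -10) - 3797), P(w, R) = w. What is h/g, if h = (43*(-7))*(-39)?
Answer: -47519472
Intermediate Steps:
h = 11739 (h = -301*(-39) = 11739)
g = -1/4048 (g = 1/(-251 - 3797) = 1/(-4048) = -1/4048 ≈ -0.00024704)
h/g = 11739/(-1/4048) = 11739*(-4048) = -47519472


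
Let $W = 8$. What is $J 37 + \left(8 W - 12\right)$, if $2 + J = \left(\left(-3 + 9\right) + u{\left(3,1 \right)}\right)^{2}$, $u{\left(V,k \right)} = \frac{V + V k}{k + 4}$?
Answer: $\frac{47402}{25} \approx 1896.1$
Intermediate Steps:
$u{\left(V,k \right)} = \frac{V + V k}{4 + k}$
$J = \frac{1246}{25}$ ($J = -2 + \left(\left(-3 + 9\right) + \frac{3 \left(1 + 1\right)}{4 + 1}\right)^{2} = -2 + \left(6 + 3 \cdot \frac{1}{5} \cdot 2\right)^{2} = -2 + \left(6 + \frac{6}{5}\right)^{2} = -2 + \left(\frac{36}{5}\right)^{2} = -2 + \frac{1296}{25} = \frac{1246}{25} \approx 49.84$)
$J 37 + \left(8 W - 12\right) = \frac{1246}{25} \cdot 37 + \left(8 \cdot 8 - 12\right) = \frac{46102}{25} + \left(64 - 12\right) = \frac{46102}{25} + 52 = \frac{47402}{25}$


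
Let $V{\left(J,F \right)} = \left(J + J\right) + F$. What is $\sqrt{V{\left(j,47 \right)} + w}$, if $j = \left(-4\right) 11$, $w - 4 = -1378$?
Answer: $i \sqrt{1415} \approx 37.616 i$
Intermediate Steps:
$w = -1374$ ($w = 4 - 1378 = -1374$)
$j = -44$
$V{\left(J,F \right)} = F + 2 J$ ($V{\left(J,F \right)} = 2 J + F = F + 2 J$)
$\sqrt{V{\left(j,47 \right)} + w} = \sqrt{\left(47 + 2 \left(-44\right)\right) - 1374} = \sqrt{\left(47 - 88\right) - 1374} = \sqrt{-41 - 1374} = \sqrt{-1415} = i \sqrt{1415}$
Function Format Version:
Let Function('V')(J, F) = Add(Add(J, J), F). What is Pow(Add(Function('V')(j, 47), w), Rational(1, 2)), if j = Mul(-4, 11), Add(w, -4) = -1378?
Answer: Mul(I, Pow(1415, Rational(1, 2))) ≈ Mul(37.616, I)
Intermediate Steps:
w = -1374 (w = Add(4, -1378) = -1374)
j = -44
Function('V')(J, F) = Add(F, Mul(2, J)) (Function('V')(J, F) = Add(Mul(2, J), F) = Add(F, Mul(2, J)))
Pow(Add(Function('V')(j, 47), w), Rational(1, 2)) = Pow(Add(Add(47, Mul(2, -44)), -1374), Rational(1, 2)) = Pow(Add(Add(47, -88), -1374), Rational(1, 2)) = Pow(Add(-41, -1374), Rational(1, 2)) = Pow(-1415, Rational(1, 2)) = Mul(I, Pow(1415, Rational(1, 2)))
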